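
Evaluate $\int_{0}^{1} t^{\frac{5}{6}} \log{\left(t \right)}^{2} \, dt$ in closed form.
$\frac{432}{1331}$

Start from the elementary integral
$$J(a) = \int_{0}^{1} t^{a} \, dt = \frac{1}{a + 1}.$$

Differentiating under the integral sign brings down a factor of $\ln t$:
$$\frac{dJ}{da} = \int_{0}^{1} t^{a} \log{\left(t \right)} \, dt = - \frac{1}{\left(a + 1\right)^{2}}.$$

Repeating twice in total — each differentiation brings down another $\ln t$ — gives
$$\frac{d^{2}J}{da^{2}} = \int_{0}^{1} t^{a} \log{\left(t \right)}^{2} \, dt = \frac{2}{\left(a + 1\right)^{3}},$$
and the integrand here is exactly the target integrand, so $I = \frac{2}{\left(a + 1\right)^{3}}$.

Setting $a = \frac{5}{6}$:
$$I = \frac{432}{1331}.$$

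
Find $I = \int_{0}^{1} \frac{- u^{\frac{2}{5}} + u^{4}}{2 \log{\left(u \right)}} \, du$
$- \frac{\log{\left(7 \right)}}{2} + \log{\left(5 \right)}$

Replace the exponent $\frac{2}{5}$ by a parameter $a$: let $I(a) = \int_{0}^{1} \frac{u^{4} - u^{a}}{2 \log{\left(u \right)}} \, du$.

Since $\dfrac{\partial}{\partial a}\,u^{a} = u^{a} \ln u$, the $\ln u$ in the denominator cancels and
$$\frac{dI}{da} = \int_{0}^{1} - \frac{1}{2} u^{a} \, du = - \frac{1}{2} \left[\frac{u^{a+1}}{a+1}\right]_0^1 = - \frac{1}{2 a + 2}.$$

Integrating with respect to $a$ gives $I(a) = - \frac{\log{\left(a + 1 \right)}}{2} + \frac{\log{\left(5 \right)}}{2} + C$.

At $a = 4$ the integrand is identically $0$, so $I(4) = 0$. The closed form gives $0$, hence $C = 0$.

Setting $a = \frac{2}{5}$:
$$I = - \frac{\log{\left(7 \right)}}{2} + \log{\left(5 \right)}.$$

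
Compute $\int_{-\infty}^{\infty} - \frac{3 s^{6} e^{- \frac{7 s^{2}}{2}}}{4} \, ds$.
$- \frac{45 \sqrt{14} \sqrt{\pi}}{9604}$

Start from the elementary integral
$$J(a) = \int_{-\infty}^{\infty} - \frac{3 e^{- a s^{2}}}{4} \, ds = - \frac{3 \sqrt{\pi}}{4 \sqrt{a}}.$$

Differentiating under the integral sign brings down a factor of $(-s^2)$:
$$\frac{dJ}{da} = \int_{-\infty}^{\infty} \frac{3 s^{2} e^{- a s^{2}}}{4} \, ds = \frac{3 \sqrt{\pi}}{8 a^{\frac{3}{2}}}.$$

Repeating $3$ times in total — each differentiation brings down another $(-s^2)$ — gives
$$\frac{d^{3}J}{da^{3}} = \int_{-\infty}^{\infty} \frac{3 s^{6} e^{- a s^{2}}}{4} \, ds = \frac{45 \sqrt{\pi}}{32 a^{\frac{7}{2}}},$$
and the integrand here is $(-1)^{3}$ times the target integrand, so $I = (-1)^{3}\,\frac{d^{3}J}{da^{3}} = - \frac{45 \sqrt{\pi}}{32 a^{\frac{7}{2}}}$.

Setting $a = \frac{7}{2}$:
$$I = - \frac{45 \sqrt{14} \sqrt{\pi}}{9604}.$$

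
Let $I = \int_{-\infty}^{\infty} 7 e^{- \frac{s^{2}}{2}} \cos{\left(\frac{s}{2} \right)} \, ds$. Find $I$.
$\frac{7 \sqrt{2} \sqrt{\pi}}{e^{\frac{1}{8}}}$

Define $I(b) = \int_{-\infty}^{\infty} 7 e^{- \frac{s^{2}}{2}} \cos{\left(b s \right)} \, ds$.

Differentiating under the integral sign,
$$I'(b) = \int_{-\infty}^{\infty} - 7 s e^{- \frac{s^{2}}{2}} \sin{\left(b s \right)} \, ds.$$

Integrate $\int_{-\infty}^{\infty} s \sin(b s)\, e^{- \frac{s^{2}}{2}}\, ds$ by parts with $u = \sin(b s)$ and $dv = s\, e^{- \frac{s^{2}}{2}}\, ds$, giving $v = - e^{- \frac{s^{2}}{2}}$. The boundary term vanishes and
$$\int_{-\infty}^{\infty} s \sin(b s)\, e^{- \frac{s^{2}}{2}}\, ds = b \int_{-\infty}^{\infty} \cos(b s)\, e^{- \frac{s^{2}}{2}}\, ds,$$
so $I'(b) = - b\, I(b)$.

This is a separable first-order ODE; solving with the initial condition $I(0) = \int_{-\infty}^{\infty} 7 e^{- \frac{s^{2}}{2}}\,ds = 7 \sqrt{2} \sqrt{\pi}$ gives
$$I(b) = 7 \sqrt{2} \sqrt{\pi} e^{- \frac{b^{2}}{2}}.$$

Setting $b = \frac{1}{2}$:
$$I = \frac{7 \sqrt{2} \sqrt{\pi}}{e^{\frac{1}{8}}}.$$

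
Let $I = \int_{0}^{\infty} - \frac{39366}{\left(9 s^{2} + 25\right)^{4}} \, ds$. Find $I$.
$- \frac{6561 \pi}{250000}$

Recall the elementary integral
$$J(a) = \int_{0}^{\infty} - \frac{6}{a^{2} + s^{2}} \, ds = - \frac{3 \pi}{a}.$$

Differentiating under the integral sign with respect to $a$,
$$\frac{dJ}{da} = \int_{0}^{\infty} \frac{12 a}{\left(a^{2} + s^{2}\right)^{2}} \, ds = \frac{3 \pi}{a^{2}},$$
so $\int_{0}^{\infty} - \frac{6}{\left(a^{2} + s^{2}\right)^{2}} \, ds = - \frac{3 \pi}{2 a^{3}}$.

Repeating — each differentiation of $1/(s^2+a^2)^j$ produces $-2ja/(s^2+a^2)^{j+1}$ — and dividing through by $-2ja$ at each step yields, after $3$ differentiations in total,
$$\int_{0}^{\infty} - \frac{6}{\left(a^{2} + s^{2}\right)^{4}} \, ds = - \frac{15 \pi}{16 a^{7}}.$$

Setting $a = \frac{5}{3}$:
$$I = - \frac{6561 \pi}{250000}.$$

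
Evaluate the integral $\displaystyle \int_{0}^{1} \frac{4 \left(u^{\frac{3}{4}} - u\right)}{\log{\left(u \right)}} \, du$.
$- \log{\left(\frac{4096}{2401} \right)}$

Consider the one-parameter family: let $I(a) = \int_{0}^{1} \frac{4 \left(u^{\frac{3}{4}} - u^{a}\right)}{\log{\left(u \right)}} \, du$.

Since $\dfrac{\partial}{\partial a}\,u^{a} = u^{a} \ln u$, the $\ln u$ in the denominator cancels and
$$\frac{dI}{da} = \int_{0}^{1} -4 u^{a} \, du = -4 \left[\frac{u^{a+1}}{a+1}\right]_0^1 = - \frac{4}{a + 1}.$$

Integrating with respect to $a$ gives $I(a) = - \log{\left(\frac{256 \left(a + 1\right)^{4}}{2401} \right)} + C$.

At $a = \frac{3}{4}$ the integrand is identically $0$, so $I(\frac{3}{4}) = 0$. The closed form gives $0$, hence $C = 0$.

Setting $a = 1$:
$$I = - \log{\left(\frac{4096}{2401} \right)}.$$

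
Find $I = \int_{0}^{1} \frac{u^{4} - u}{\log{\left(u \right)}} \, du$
$\log{\left(\frac{5}{2} \right)}$

Replace the exponent $4$ by a parameter $a$: let $I(a) = \int_{0}^{1} \frac{- u + u^{a}}{\log{\left(u \right)}} \, du$.

Since $\dfrac{\partial}{\partial a}\,u^{a} = u^{a} \ln u$, the $\ln u$ in the denominator cancels and
$$\frac{dI}{da} = \int_{0}^{1} u^{a} \, du = \left[\frac{u^{a+1}}{a+1}\right]_0^1 = \frac{1}{a + 1}.$$

Integrating with respect to $a$ gives $I(a) = \log{\left(\frac{a}{2} + \frac{1}{2} \right)} + C$.

At $a = 1$ the integrand is identically $0$, so $I(1) = 0$. The closed form gives $0$, hence $C = 0$.

Setting $a = 4$:
$$I = \log{\left(\frac{5}{2} \right)}.$$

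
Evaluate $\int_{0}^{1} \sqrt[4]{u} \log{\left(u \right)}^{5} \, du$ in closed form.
$- \frac{98304}{3125}$

Consider the simpler parametrised integral
$$J(a) = \int_{0}^{1} u^{a} \, du = \frac{1}{a + 1}.$$

Differentiating under the integral sign brings down a factor of $\ln u$:
$$\frac{dJ}{da} = \int_{0}^{1} u^{a} \log{\left(u \right)} \, du = - \frac{1}{\left(a + 1\right)^{2}}.$$

Repeating $5$ times in total — each differentiation brings down another $\ln u$ — gives
$$\frac{d^{5}J}{da^{5}} = \int_{0}^{1} u^{a} \log{\left(u \right)}^{5} \, du = - \frac{120}{\left(a + 1\right)^{6}},$$
and the integrand here is exactly the target integrand, so $I = - \frac{120}{\left(a + 1\right)^{6}}$.

Setting $a = \frac{1}{4}$:
$$I = - \frac{98304}{3125}.$$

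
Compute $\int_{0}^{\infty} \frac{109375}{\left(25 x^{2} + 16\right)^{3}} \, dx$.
$\frac{65625 \pi}{16384}$

Recall the elementary integral
$$J(a) = \int_{0}^{\infty} \frac{7}{a^{2} + x^{2}} \, dx = \frac{7 \pi}{2 a}.$$

Differentiating under the integral sign with respect to $a$,
$$\frac{dJ}{da} = \int_{0}^{\infty} - \frac{14 a}{\left(a^{2} + x^{2}\right)^{2}} \, dx = - \frac{7 \pi}{2 a^{2}},$$
so $\int_{0}^{\infty} \frac{7}{\left(a^{2} + x^{2}\right)^{2}} \, dx = \frac{7 \pi}{4 a^{3}}$.

Repeating — each differentiation of $1/(x^2+a^2)^j$ produces $-2ja/(x^2+a^2)^{j+1}$ — and dividing through by $-2ja$ at each step yields, after $2$ differentiations in total,
$$\int_{0}^{\infty} \frac{7}{\left(a^{2} + x^{2}\right)^{3}} \, dx = \frac{21 \pi}{16 a^{5}}.$$

Setting $a = \frac{4}{5}$:
$$I = \frac{65625 \pi}{16384}.$$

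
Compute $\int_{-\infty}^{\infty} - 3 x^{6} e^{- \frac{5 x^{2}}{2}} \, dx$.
$- \frac{9 \sqrt{10} \sqrt{\pi}}{125}$

Start from the elementary integral
$$J(a) = \int_{-\infty}^{\infty} - 3 e^{- a x^{2}} \, dx = - \frac{3 \sqrt{\pi}}{\sqrt{a}}.$$

Differentiating under the integral sign brings down a factor of $(-x^2)$:
$$\frac{dJ}{da} = \int_{-\infty}^{\infty} 3 x^{2} e^{- a x^{2}} \, dx = \frac{3 \sqrt{\pi}}{2 a^{\frac{3}{2}}}.$$

Repeating $3$ times in total — each differentiation brings down another $(-x^2)$ — gives
$$\frac{d^{3}J}{da^{3}} = \int_{-\infty}^{\infty} 3 x^{6} e^{- a x^{2}} \, dx = \frac{45 \sqrt{\pi}}{8 a^{\frac{7}{2}}},$$
and the integrand here is $(-1)^{3}$ times the target integrand, so $I = (-1)^{3}\,\frac{d^{3}J}{da^{3}} = - \frac{45 \sqrt{\pi}}{8 a^{\frac{7}{2}}}$.

Setting $a = \frac{5}{2}$:
$$I = - \frac{9 \sqrt{10} \sqrt{\pi}}{125}.$$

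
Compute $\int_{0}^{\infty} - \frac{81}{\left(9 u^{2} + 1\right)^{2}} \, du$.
$- \frac{27 \pi}{4}$

Recall the elementary integral
$$J(a) = \int_{0}^{\infty} - \frac{1}{a^{2} + u^{2}} \, du = - \frac{\pi}{2 a}.$$

Differentiating under the integral sign with respect to $a$,
$$\frac{dJ}{da} = \int_{0}^{\infty} \frac{2 a}{\left(a^{2} + u^{2}\right)^{2}} \, du = \frac{\pi}{2 a^{2}},$$
so $\int_{0}^{\infty} - \frac{1}{\left(a^{2} + u^{2}\right)^{2}} \, du = - \frac{\pi}{4 a^{3}}$.

Setting $a = \frac{1}{3}$:
$$I = - \frac{27 \pi}{4}.$$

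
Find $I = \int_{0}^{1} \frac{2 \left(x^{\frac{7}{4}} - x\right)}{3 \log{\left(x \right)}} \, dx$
$\log{\left(\frac{11^{\frac{2}{3}}}{4} \right)}$

Introduce a parameter $a$ in the exponent: let $I(a) = \int_{0}^{1} \frac{2 \left(- x + x^{a}\right)}{3 \log{\left(x \right)}} \, dx$.

Since $\dfrac{\partial}{\partial a}\,x^{a} = x^{a} \ln x$, the $\ln x$ in the denominator cancels and
$$\frac{dI}{da} = \int_{0}^{1} \frac{2}{3} x^{a} \, dx = \frac{2}{3} \left[\frac{x^{a+1}}{a+1}\right]_0^1 = \frac{2}{3 \left(a + 1\right)}.$$

Integrating with respect to $a$ gives $I(a) = \frac{2 \log{\left(a + 1 \right)}}{3} - \frac{2 \log{\left(2 \right)}}{3} + C$.

At $a = 1$ the integrand is identically $0$, so $I(1) = 0$. The closed form gives $0$, hence $C = 0$.

Setting $a = \frac{7}{4}$:
$$I = \log{\left(\frac{11^{\frac{2}{3}}}{4} \right)}.$$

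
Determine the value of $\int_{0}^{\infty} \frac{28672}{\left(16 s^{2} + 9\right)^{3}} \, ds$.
$\frac{448 \pi}{81}$

Begin with the known result
$$J(a) = \int_{0}^{\infty} \frac{7}{a^{2} + s^{2}} \, ds = \frac{7 \pi}{2 a}.$$

Differentiating under the integral sign with respect to $a$,
$$\frac{dJ}{da} = \int_{0}^{\infty} - \frac{14 a}{\left(a^{2} + s^{2}\right)^{2}} \, ds = - \frac{7 \pi}{2 a^{2}},$$
so $\int_{0}^{\infty} \frac{7}{\left(a^{2} + s^{2}\right)^{2}} \, ds = \frac{7 \pi}{4 a^{3}}$.

Repeating — each differentiation of $1/(s^2+a^2)^j$ produces $-2ja/(s^2+a^2)^{j+1}$ — and dividing through by $-2ja$ at each step yields, after $2$ differentiations in total,
$$\int_{0}^{\infty} \frac{7}{\left(a^{2} + s^{2}\right)^{3}} \, ds = \frac{21 \pi}{16 a^{5}}.$$

Setting $a = \frac{3}{4}$:
$$I = \frac{448 \pi}{81}.$$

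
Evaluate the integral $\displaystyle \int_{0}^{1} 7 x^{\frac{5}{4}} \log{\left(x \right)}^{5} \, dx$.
$- \frac{1146880}{177147}$

Consider the simpler parametrised integral
$$J(a) = \int_{0}^{1} 7 x^{a} \, dx = \frac{7}{a + 1}.$$

Differentiating under the integral sign brings down a factor of $\ln x$:
$$\frac{dJ}{da} = \int_{0}^{1} 7 x^{a} \log{\left(x \right)} \, dx = - \frac{7}{\left(a + 1\right)^{2}}.$$

Repeating $5$ times in total — each differentiation brings down another $\ln x$ — gives
$$\frac{d^{5}J}{da^{5}} = \int_{0}^{1} 7 x^{a} \log{\left(x \right)}^{5} \, dx = - \frac{840}{\left(a + 1\right)^{6}},$$
and the integrand here is exactly the target integrand, so $I = - \frac{840}{\left(a + 1\right)^{6}}$.

Setting $a = \frac{5}{4}$:
$$I = - \frac{1146880}{177147}.$$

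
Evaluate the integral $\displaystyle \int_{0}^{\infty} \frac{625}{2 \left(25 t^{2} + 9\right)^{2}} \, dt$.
$\frac{125 \pi}{216}$

Begin with the known result
$$J(a) = \int_{0}^{\infty} \frac{1}{2 \left(a^{2} + t^{2}\right)} \, dt = \frac{\pi}{4 a}.$$

Differentiating under the integral sign with respect to $a$,
$$\frac{dJ}{da} = \int_{0}^{\infty} - \frac{a}{\left(a^{2} + t^{2}\right)^{2}} \, dt = - \frac{\pi}{4 a^{2}},$$
so $\int_{0}^{\infty} \frac{1}{2 \left(a^{2} + t^{2}\right)^{2}} \, dt = \frac{\pi}{8 a^{3}}$.

Setting $a = \frac{3}{5}$:
$$I = \frac{125 \pi}{216}.$$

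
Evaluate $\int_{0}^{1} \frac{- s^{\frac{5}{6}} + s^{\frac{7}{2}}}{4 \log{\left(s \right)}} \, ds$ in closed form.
$\log{\left(\frac{33^{\frac{3}{4}}}{11} \right)}$

Introduce a parameter $a$ in the exponent: let $I(a) = \int_{0}^{1} \frac{s^{\frac{7}{2}} - s^{a}}{4 \log{\left(s \right)}} \, ds$.

Since $\dfrac{\partial}{\partial a}\,s^{a} = s^{a} \ln s$, the $\ln s$ in the denominator cancels and
$$\frac{dI}{da} = \int_{0}^{1} - \frac{1}{4} s^{a} \, ds = - \frac{1}{4} \left[\frac{s^{a+1}}{a+1}\right]_0^1 = - \frac{1}{4 a + 4}.$$

Integrating with respect to $a$ gives $I(a) = - \frac{\log{\left(a + 1 \right)}}{4} - \frac{\log{\left(2 \right)}}{4} + \frac{\log{\left(3 \right)}}{2} + C$.

At $a = \frac{7}{2}$ the integrand is identically $0$, so $I(\frac{7}{2}) = 0$. The closed form gives $0$, hence $C = 0$.

Setting $a = \frac{5}{6}$:
$$I = \log{\left(\frac{33^{\frac{3}{4}}}{11} \right)}.$$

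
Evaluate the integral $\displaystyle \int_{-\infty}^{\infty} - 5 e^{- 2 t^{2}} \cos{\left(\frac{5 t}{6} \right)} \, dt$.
$- \frac{5 \sqrt{2} \sqrt{\pi}}{2 e^{\frac{25}{288}}}$

Define $I(b) = \int_{-\infty}^{\infty} - 5 e^{- 2 t^{2}} \cos{\left(b t \right)} \, dt$.

Differentiating under the integral sign,
$$I'(b) = \int_{-\infty}^{\infty} 5 t e^{- 2 t^{2}} \sin{\left(b t \right)} \, dt.$$

Integrate $\int_{-\infty}^{\infty} t \sin(b t)\, e^{- 2 t^{2}}\, dt$ by parts with $u = \sin(b t)$ and $dv = t\, e^{- 2 t^{2}}\, dt$, giving $v = - \frac{e^{- 2 t^{2}}}{4}$. The boundary term vanishes and
$$\int_{-\infty}^{\infty} t \sin(b t)\, e^{- 2 t^{2}}\, dt = \frac{b}{4} \int_{-\infty}^{\infty} \cos(b t)\, e^{- 2 t^{2}}\, dt,$$
so $I'(b) = - \frac{b}{4}\, I(b)$.

This is a separable first-order ODE; solving with the initial condition $I(0) = \int_{-\infty}^{\infty} - 5 e^{- 2 t^{2}}\,dt = - \frac{5 \sqrt{2} \sqrt{\pi}}{2}$ gives
$$I(b) = - \frac{5 \sqrt{2} \sqrt{\pi} e^{- \frac{b^{2}}{8}}}{2}.$$

Setting $b = \frac{5}{6}$:
$$I = - \frac{5 \sqrt{2} \sqrt{\pi}}{2 e^{\frac{25}{288}}}.$$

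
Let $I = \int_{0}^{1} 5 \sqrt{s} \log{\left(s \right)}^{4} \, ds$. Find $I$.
$\frac{1280}{81}$

Begin with the known integral
$$J(a) = \int_{0}^{1} 5 s^{a} \, ds = \frac{5}{a + 1}.$$

Differentiating under the integral sign brings down a factor of $\ln s$:
$$\frac{dJ}{da} = \int_{0}^{1} 5 s^{a} \log{\left(s \right)} \, ds = - \frac{5}{\left(a + 1\right)^{2}}.$$

Repeating $4$ times in total — each differentiation brings down another $\ln s$ — gives
$$\frac{d^{4}J}{da^{4}} = \int_{0}^{1} 5 s^{a} \log{\left(s \right)}^{4} \, ds = \frac{120}{\left(a + 1\right)^{5}},$$
and the integrand here is exactly the target integrand, so $I = \frac{120}{\left(a + 1\right)^{5}}$.

Setting $a = \frac{1}{2}$:
$$I = \frac{1280}{81}.$$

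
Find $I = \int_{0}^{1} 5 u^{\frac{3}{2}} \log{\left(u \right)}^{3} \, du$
$- \frac{96}{125}$

Begin with the known integral
$$J(a) = \int_{0}^{1} 5 u^{a} \, du = \frac{5}{a + 1}.$$

Differentiating under the integral sign brings down a factor of $\ln u$:
$$\frac{dJ}{da} = \int_{0}^{1} 5 u^{a} \log{\left(u \right)} \, du = - \frac{5}{\left(a + 1\right)^{2}}.$$

Repeating $3$ times in total — each differentiation brings down another $\ln u$ — gives
$$\frac{d^{3}J}{da^{3}} = \int_{0}^{1} 5 u^{a} \log{\left(u \right)}^{3} \, du = - \frac{30}{\left(a + 1\right)^{4}},$$
and the integrand here is exactly the target integrand, so $I = - \frac{30}{\left(a + 1\right)^{4}}$.

Setting $a = \frac{3}{2}$:
$$I = - \frac{96}{125}.$$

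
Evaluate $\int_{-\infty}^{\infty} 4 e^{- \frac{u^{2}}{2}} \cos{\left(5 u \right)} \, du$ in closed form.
$\frac{4 \sqrt{2} \sqrt{\pi}}{e^{\frac{25}{2}}}$

Let $b$ denote the cosine frequency and define $I(b) = \int_{-\infty}^{\infty} 4 e^{- \frac{u^{2}}{2}} \cos{\left(b u \right)} \, du$.

Differentiating under the integral sign,
$$I'(b) = \int_{-\infty}^{\infty} - 4 u e^{- \frac{u^{2}}{2}} \sin{\left(b u \right)} \, du.$$

Integrate $\int_{-\infty}^{\infty} u \sin(b u)\, e^{- \frac{u^{2}}{2}}\, du$ by parts with $w = \sin(b u)$ and $dv = u\, e^{- \frac{u^{2}}{2}}\, du$, giving $v = - e^{- \frac{u^{2}}{2}}$. The boundary term vanishes and
$$\int_{-\infty}^{\infty} u \sin(b u)\, e^{- \frac{u^{2}}{2}}\, du = b \int_{-\infty}^{\infty} \cos(b u)\, e^{- \frac{u^{2}}{2}}\, du,$$
so $I'(b) = - b\, I(b)$.

This is a separable first-order ODE; solving with the initial condition $I(0) = \int_{-\infty}^{\infty} 4 e^{- \frac{u^{2}}{2}}\,du = 4 \sqrt{2} \sqrt{\pi}$ gives
$$I(b) = 4 \sqrt{2} \sqrt{\pi} e^{- \frac{b^{2}}{2}}.$$

Setting $b = 5$:
$$I = \frac{4 \sqrt{2} \sqrt{\pi}}{e^{\frac{25}{2}}}.$$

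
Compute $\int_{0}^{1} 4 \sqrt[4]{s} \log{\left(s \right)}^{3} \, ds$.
$- \frac{6144}{625}$

Consider the simpler parametrised integral
$$J(a) = \int_{0}^{1} 4 s^{a} \, ds = \frac{4}{a + 1}.$$

Differentiating under the integral sign brings down a factor of $\ln s$:
$$\frac{dJ}{da} = \int_{0}^{1} 4 s^{a} \log{\left(s \right)} \, ds = - \frac{4}{\left(a + 1\right)^{2}}.$$

Repeating $3$ times in total — each differentiation brings down another $\ln s$ — gives
$$\frac{d^{3}J}{da^{3}} = \int_{0}^{1} 4 s^{a} \log{\left(s \right)}^{3} \, ds = - \frac{24}{\left(a + 1\right)^{4}},$$
and the integrand here is exactly the target integrand, so $I = - \frac{24}{\left(a + 1\right)^{4}}$.

Setting $a = \frac{1}{4}$:
$$I = - \frac{6144}{625}.$$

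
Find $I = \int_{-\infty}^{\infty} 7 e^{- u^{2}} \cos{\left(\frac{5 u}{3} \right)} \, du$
$\frac{7 \sqrt{\pi}}{e^{\frac{25}{36}}}$

Treat the cosine frequency as a parameter and define $I(b) = \int_{-\infty}^{\infty} 7 e^{- u^{2}} \cos{\left(b u \right)} \, du$.

Differentiating under the integral sign,
$$I'(b) = \int_{-\infty}^{\infty} - 7 u e^{- u^{2}} \sin{\left(b u \right)} \, du.$$

Integrate $\int_{-\infty}^{\infty} u \sin(b u)\, e^{- u^{2}}\, du$ by parts with $w = \sin(b u)$ and $dv = u\, e^{- u^{2}}\, du$, giving $v = - \frac{e^{- u^{2}}}{2}$. The boundary term vanishes and
$$\int_{-\infty}^{\infty} u \sin(b u)\, e^{- u^{2}}\, du = \frac{b}{2} \int_{-\infty}^{\infty} \cos(b u)\, e^{- u^{2}}\, du,$$
so $I'(b) = - \frac{b}{2}\, I(b)$.

This is a separable first-order ODE; solving with the initial condition $I(0) = \int_{-\infty}^{\infty} 7 e^{- u^{2}}\,du = 7 \sqrt{\pi}$ gives
$$I(b) = 7 \sqrt{\pi} e^{- \frac{b^{2}}{4}}.$$

Setting $b = \frac{5}{3}$:
$$I = \frac{7 \sqrt{\pi}}{e^{\frac{25}{36}}}.$$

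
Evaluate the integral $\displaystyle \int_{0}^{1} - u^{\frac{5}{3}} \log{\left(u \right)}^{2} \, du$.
$- \frac{27}{256}$

Consider the simpler parametrised integral
$$J(a) = \int_{0}^{1} - u^{a} \, du = - \frac{1}{a + 1}.$$

Differentiating under the integral sign brings down a factor of $\ln u$:
$$\frac{dJ}{da} = \int_{0}^{1} - u^{a} \log{\left(u \right)} \, du = \frac{1}{\left(a + 1\right)^{2}}.$$

Repeating twice in total — each differentiation brings down another $\ln u$ — gives
$$\frac{d^{2}J}{da^{2}} = \int_{0}^{1} - u^{a} \log{\left(u \right)}^{2} \, du = - \frac{2}{\left(a + 1\right)^{3}},$$
and the integrand here is exactly the target integrand, so $I = - \frac{2}{\left(a + 1\right)^{3}}$.

Setting $a = \frac{5}{3}$:
$$I = - \frac{27}{256}.$$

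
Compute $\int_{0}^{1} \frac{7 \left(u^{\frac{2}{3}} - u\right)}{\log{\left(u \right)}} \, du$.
$- \log{\left(\frac{279936}{78125} \right)}$

Replace the exponent $1$ by a parameter $a$: let $I(a) = \int_{0}^{1} \frac{7 \left(u^{\frac{2}{3}} - u^{a}\right)}{\log{\left(u \right)}} \, du$.

Since $\dfrac{\partial}{\partial a}\,u^{a} = u^{a} \ln u$, the $\ln u$ in the denominator cancels and
$$\frac{dI}{da} = \int_{0}^{1} -7 u^{a} \, du = -7 \left[\frac{u^{a+1}}{a+1}\right]_0^1 = - \frac{7}{a + 1}.$$

Integrating with respect to $a$ gives $I(a) = - \log{\left(\frac{2187 \left(a + 1\right)^{7}}{78125} \right)} + C$.

At $a = \frac{2}{3}$ the integrand is identically $0$, so $I(\frac{2}{3}) = 0$. The closed form gives $0$, hence $C = 0$.

Setting $a = 1$:
$$I = - \log{\left(\frac{279936}{78125} \right)}.$$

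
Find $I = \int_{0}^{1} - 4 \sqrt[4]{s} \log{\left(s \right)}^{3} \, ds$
$\frac{6144}{625}$

Begin with the known integral
$$J(a) = \int_{0}^{1} - 4 s^{a} \, ds = - \frac{4}{a + 1}.$$

Differentiating under the integral sign brings down a factor of $\ln s$:
$$\frac{dJ}{da} = \int_{0}^{1} - 4 s^{a} \log{\left(s \right)} \, ds = \frac{4}{\left(a + 1\right)^{2}}.$$

Repeating $3$ times in total — each differentiation brings down another $\ln s$ — gives
$$\frac{d^{3}J}{da^{3}} = \int_{0}^{1} - 4 s^{a} \log{\left(s \right)}^{3} \, ds = \frac{24}{\left(a + 1\right)^{4}},$$
and the integrand here is exactly the target integrand, so $I = \frac{24}{\left(a + 1\right)^{4}}$.

Setting $a = \frac{1}{4}$:
$$I = \frac{6144}{625}.$$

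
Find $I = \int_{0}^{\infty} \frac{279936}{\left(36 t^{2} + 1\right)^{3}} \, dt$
$8748 \pi$

Recall the elementary integral
$$J(a) = \int_{0}^{\infty} \frac{6}{a^{2} + t^{2}} \, dt = \frac{3 \pi}{a}.$$

Differentiating under the integral sign with respect to $a$,
$$\frac{dJ}{da} = \int_{0}^{\infty} - \frac{12 a}{\left(a^{2} + t^{2}\right)^{2}} \, dt = - \frac{3 \pi}{a^{2}},$$
so $\int_{0}^{\infty} \frac{6}{\left(a^{2} + t^{2}\right)^{2}} \, dt = \frac{3 \pi}{2 a^{3}}$.

Repeating — each differentiation of $1/(t^2+a^2)^j$ produces $-2ja/(t^2+a^2)^{j+1}$ — and dividing through by $-2ja$ at each step yields, after $2$ differentiations in total,
$$\int_{0}^{\infty} \frac{6}{\left(a^{2} + t^{2}\right)^{3}} \, dt = \frac{9 \pi}{8 a^{5}}.$$

Setting $a = \frac{1}{6}$:
$$I = 8748 \pi.$$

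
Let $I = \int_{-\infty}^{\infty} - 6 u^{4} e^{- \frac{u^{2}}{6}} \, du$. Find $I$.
$- 162 \sqrt{6} \sqrt{\pi}$

Begin with the known integral
$$J(a) = \int_{-\infty}^{\infty} - 6 e^{- a u^{2}} \, du = - \frac{6 \sqrt{\pi}}{\sqrt{a}}.$$

Differentiating under the integral sign brings down a factor of $(-u^2)$:
$$\frac{dJ}{da} = \int_{-\infty}^{\infty} 6 u^{2} e^{- a u^{2}} \, du = \frac{3 \sqrt{\pi}}{a^{\frac{3}{2}}}.$$

Repeating twice in total — each differentiation brings down another $(-u^2)$ — gives
$$\frac{d^{2}J}{da^{2}} = \int_{-\infty}^{\infty} - 6 u^{4} e^{- a u^{2}} \, du = - \frac{9 \sqrt{\pi}}{2 a^{\frac{5}{2}}},$$
and the integrand here is exactly the target integrand, so $I = - \frac{9 \sqrt{\pi}}{2 a^{\frac{5}{2}}}$.

Setting $a = \frac{1}{6}$:
$$I = - 162 \sqrt{6} \sqrt{\pi}.$$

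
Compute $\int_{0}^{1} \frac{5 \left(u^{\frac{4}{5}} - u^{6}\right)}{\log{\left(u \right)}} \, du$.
$- \log{\left(\frac{52521875}{59049} \right)}$

Replace the exponent $6$ by a parameter $a$: let $I(a) = \int_{0}^{1} \frac{5 \left(u^{\frac{4}{5}} - u^{a}\right)}{\log{\left(u \right)}} \, du$.

Since $\dfrac{\partial}{\partial a}\,u^{a} = u^{a} \ln u$, the $\ln u$ in the denominator cancels and
$$\frac{dI}{da} = \int_{0}^{1} -5 u^{a} \, du = -5 \left[\frac{u^{a+1}}{a+1}\right]_0^1 = - \frac{5}{a + 1}.$$

Integrating with respect to $a$ gives $I(a) = - \log{\left(\frac{3125 \left(a + 1\right)^{5}}{59049} \right)} + C$.

At $a = \frac{4}{5}$ the integrand is identically $0$, so $I(\frac{4}{5}) = 0$. The closed form gives $0$, hence $C = 0$.

Setting $a = 6$:
$$I = - \log{\left(\frac{52521875}{59049} \right)}.$$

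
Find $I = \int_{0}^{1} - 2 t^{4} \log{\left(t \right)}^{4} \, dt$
$- \frac{48}{3125}$

Consider the simpler parametrised integral
$$J(a) = \int_{0}^{1} - 2 t^{a} \, dt = - \frac{2}{a + 1}.$$

Differentiating under the integral sign brings down a factor of $\ln t$:
$$\frac{dJ}{da} = \int_{0}^{1} - 2 t^{a} \log{\left(t \right)} \, dt = \frac{2}{\left(a + 1\right)^{2}}.$$

Repeating $4$ times in total — each differentiation brings down another $\ln t$ — gives
$$\frac{d^{4}J}{da^{4}} = \int_{0}^{1} - 2 t^{a} \log{\left(t \right)}^{4} \, dt = - \frac{48}{\left(a + 1\right)^{5}},$$
and the integrand here is exactly the target integrand, so $I = - \frac{48}{\left(a + 1\right)^{5}}$.

Setting $a = 4$:
$$I = - \frac{48}{3125}.$$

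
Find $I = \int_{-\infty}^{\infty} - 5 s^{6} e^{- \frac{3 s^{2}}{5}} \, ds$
$- \frac{3125 \sqrt{15} \sqrt{\pi}}{216}$

Consider the simpler parametrised integral
$$J(a) = \int_{-\infty}^{\infty} - 5 e^{- a s^{2}} \, ds = - \frac{5 \sqrt{\pi}}{\sqrt{a}}.$$

Differentiating under the integral sign brings down a factor of $(-s^2)$:
$$\frac{dJ}{da} = \int_{-\infty}^{\infty} 5 s^{2} e^{- a s^{2}} \, ds = \frac{5 \sqrt{\pi}}{2 a^{\frac{3}{2}}}.$$

Repeating $3$ times in total — each differentiation brings down another $(-s^2)$ — gives
$$\frac{d^{3}J}{da^{3}} = \int_{-\infty}^{\infty} 5 s^{6} e^{- a s^{2}} \, ds = \frac{75 \sqrt{\pi}}{8 a^{\frac{7}{2}}},$$
and the integrand here is $(-1)^{3}$ times the target integrand, so $I = (-1)^{3}\,\frac{d^{3}J}{da^{3}} = - \frac{75 \sqrt{\pi}}{8 a^{\frac{7}{2}}}$.

Setting $a = \frac{3}{5}$:
$$I = - \frac{3125 \sqrt{15} \sqrt{\pi}}{216}.$$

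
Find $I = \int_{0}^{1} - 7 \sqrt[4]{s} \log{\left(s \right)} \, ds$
$\frac{112}{25}$

Consider the simpler parametrised integral
$$J(a) = \int_{0}^{1} - 7 s^{a} \, ds = - \frac{7}{a + 1}.$$

Differentiating under the integral sign brings down a factor of $\ln s$:
$$\frac{dJ}{da} = \int_{0}^{1} - 7 s^{a} \log{\left(s \right)} \, ds = \frac{7}{\left(a + 1\right)^{2}}.$$

The integral on the left is $I$, so $I = \frac{7}{\left(a + 1\right)^{2}}$.

Setting $a = \frac{1}{4}$:
$$I = \frac{112}{25}.$$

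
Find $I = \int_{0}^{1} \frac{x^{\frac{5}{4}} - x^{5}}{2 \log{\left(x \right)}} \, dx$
$\log{\left(\frac{\sqrt{6}}{4} \right)}$

Replace the exponent $\frac{5}{4}$ by a parameter $a$: let $I(a) = \int_{0}^{1} \frac{- x^{5} + x^{a}}{2 \log{\left(x \right)}} \, dx$.

Since $\dfrac{\partial}{\partial a}\,x^{a} = x^{a} \ln x$, the $\ln x$ in the denominator cancels and
$$\frac{dI}{da} = \int_{0}^{1} \frac{1}{2} x^{a} \, dx = \frac{1}{2} \left[\frac{x^{a+1}}{a+1}\right]_0^1 = \frac{1}{2 \left(a + 1\right)}.$$

Integrating with respect to $a$ gives $I(a) = \frac{\log{\left(a + 1 \right)}}{2} - \frac{\log{\left(6 \right)}}{2} + C$.

At $a = 5$ the integrand is identically $0$, so $I(5) = 0$. The closed form gives $0$, hence $C = 0$.

Setting $a = \frac{5}{4}$:
$$I = \log{\left(\frac{\sqrt{6}}{4} \right)}.$$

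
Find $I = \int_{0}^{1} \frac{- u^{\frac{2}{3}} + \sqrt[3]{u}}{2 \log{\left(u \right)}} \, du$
$- \frac{\log{\left(5 \right)}}{2} + \log{\left(2 \right)}$

Replace the exponent $\frac{1}{3}$ by a parameter $a$: let $I(a) = \int_{0}^{1} \frac{- u^{\frac{2}{3}} + u^{a}}{2 \log{\left(u \right)}} \, du$.

Since $\dfrac{\partial}{\partial a}\,u^{a} = u^{a} \ln u$, the $\ln u$ in the denominator cancels and
$$\frac{dI}{da} = \int_{0}^{1} \frac{1}{2} u^{a} \, du = \frac{1}{2} \left[\frac{u^{a+1}}{a+1}\right]_0^1 = \frac{1}{2 \left(a + 1\right)}.$$

Integrating with respect to $a$ gives $I(a) = \log{\left(\frac{\sqrt{15} \sqrt{a + 1}}{5} \right)} + C$.

At $a = \frac{2}{3}$ the integrand is identically $0$, so $I(\frac{2}{3}) = 0$. The closed form gives $0$, hence $C = 0$.

Setting $a = \frac{1}{3}$:
$$I = - \frac{\log{\left(5 \right)}}{2} + \log{\left(2 \right)}.$$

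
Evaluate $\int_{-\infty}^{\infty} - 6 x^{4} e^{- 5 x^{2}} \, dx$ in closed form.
$- \frac{9 \sqrt{5} \sqrt{\pi}}{250}$

Begin with the known integral
$$J(a) = \int_{-\infty}^{\infty} - 6 e^{- a x^{2}} \, dx = - \frac{6 \sqrt{\pi}}{\sqrt{a}}.$$

Differentiating under the integral sign brings down a factor of $(-x^2)$:
$$\frac{dJ}{da} = \int_{-\infty}^{\infty} 6 x^{2} e^{- a x^{2}} \, dx = \frac{3 \sqrt{\pi}}{a^{\frac{3}{2}}}.$$

Repeating twice in total — each differentiation brings down another $(-x^2)$ — gives
$$\frac{d^{2}J}{da^{2}} = \int_{-\infty}^{\infty} - 6 x^{4} e^{- a x^{2}} \, dx = - \frac{9 \sqrt{\pi}}{2 a^{\frac{5}{2}}},$$
and the integrand here is exactly the target integrand, so $I = - \frac{9 \sqrt{\pi}}{2 a^{\frac{5}{2}}}$.

Setting $a = 5$:
$$I = - \frac{9 \sqrt{5} \sqrt{\pi}}{250}.$$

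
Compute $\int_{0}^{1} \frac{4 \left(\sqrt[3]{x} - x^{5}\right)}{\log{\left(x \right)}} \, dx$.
$\log{\left(\frac{16}{6561} \right)}$

Replace the exponent $\frac{1}{3}$ by a parameter $a$: let $I(a) = \int_{0}^{1} \frac{4 \left(- x^{5} + x^{a}\right)}{\log{\left(x \right)}} \, dx$.

Since $\dfrac{\partial}{\partial a}\,x^{a} = x^{a} \ln x$, the $\ln x$ in the denominator cancels and
$$\frac{dI}{da} = \int_{0}^{1} 4 x^{a} \, dx = 4 \left[\frac{x^{a+1}}{a+1}\right]_0^1 = \frac{4}{a + 1}.$$

Integrating with respect to $a$ gives $I(a) = \log{\left(\frac{\left(a + 1\right)^{4}}{1296} \right)} + C$.

At $a = 5$ the integrand is identically $0$, so $I(5) = 0$. The closed form gives $0$, hence $C = 0$.

Setting $a = \frac{1}{3}$:
$$I = \log{\left(\frac{16}{6561} \right)}.$$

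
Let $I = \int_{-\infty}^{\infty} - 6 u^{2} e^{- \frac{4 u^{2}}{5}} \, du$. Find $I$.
$- \frac{15 \sqrt{5} \sqrt{\pi}}{8}$

Begin with the known integral
$$J(a) = \int_{-\infty}^{\infty} - 6 e^{- a u^{2}} \, du = - \frac{6 \sqrt{\pi}}{\sqrt{a}}.$$

Differentiating under the integral sign brings down a factor of $(-u^2)$:
$$\frac{dJ}{da} = \int_{-\infty}^{\infty} 6 u^{2} e^{- a u^{2}} \, du = \frac{3 \sqrt{\pi}}{a^{\frac{3}{2}}}.$$

The integral on the left is $-I$, so $I = - \frac{3 \sqrt{\pi}}{a^{\frac{3}{2}}}$.

Setting $a = \frac{4}{5}$:
$$I = - \frac{15 \sqrt{5} \sqrt{\pi}}{8}.$$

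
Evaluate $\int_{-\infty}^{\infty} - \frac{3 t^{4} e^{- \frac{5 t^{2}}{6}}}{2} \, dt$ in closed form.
$- \frac{81 \sqrt{30} \sqrt{\pi}}{250}$

Begin with the known integral
$$J(a) = \int_{-\infty}^{\infty} - \frac{3 e^{- a t^{2}}}{2} \, dt = - \frac{3 \sqrt{\pi}}{2 \sqrt{a}}.$$

Differentiating under the integral sign brings down a factor of $(-t^2)$:
$$\frac{dJ}{da} = \int_{-\infty}^{\infty} \frac{3 t^{2} e^{- a t^{2}}}{2} \, dt = \frac{3 \sqrt{\pi}}{4 a^{\frac{3}{2}}}.$$

Repeating twice in total — each differentiation brings down another $(-t^2)$ — gives
$$\frac{d^{2}J}{da^{2}} = \int_{-\infty}^{\infty} - \frac{3 t^{4} e^{- a t^{2}}}{2} \, dt = - \frac{9 \sqrt{\pi}}{8 a^{\frac{5}{2}}},$$
and the integrand here is exactly the target integrand, so $I = - \frac{9 \sqrt{\pi}}{8 a^{\frac{5}{2}}}$.

Setting $a = \frac{5}{6}$:
$$I = - \frac{81 \sqrt{30} \sqrt{\pi}}{250}.$$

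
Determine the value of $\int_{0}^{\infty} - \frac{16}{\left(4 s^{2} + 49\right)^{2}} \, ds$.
$- \frac{2 \pi}{343}$

Start from the standard arctangent integral
$$J(a) = \int_{0}^{\infty} - \frac{1}{a^{2} + s^{2}} \, ds = - \frac{\pi}{2 a}.$$

Differentiating under the integral sign with respect to $a$,
$$\frac{dJ}{da} = \int_{0}^{\infty} \frac{2 a}{\left(a^{2} + s^{2}\right)^{2}} \, ds = \frac{\pi}{2 a^{2}},$$
so $\int_{0}^{\infty} - \frac{1}{\left(a^{2} + s^{2}\right)^{2}} \, ds = - \frac{\pi}{4 a^{3}}$.

Setting $a = \frac{7}{2}$:
$$I = - \frac{2 \pi}{343}.$$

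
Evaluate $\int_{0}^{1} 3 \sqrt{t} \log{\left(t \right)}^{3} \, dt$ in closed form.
$- \frac{32}{9}$

Consider the simpler parametrised integral
$$J(a) = \int_{0}^{1} 3 t^{a} \, dt = \frac{3}{a + 1}.$$

Differentiating under the integral sign brings down a factor of $\ln t$:
$$\frac{dJ}{da} = \int_{0}^{1} 3 t^{a} \log{\left(t \right)} \, dt = - \frac{3}{\left(a + 1\right)^{2}}.$$

Repeating $3$ times in total — each differentiation brings down another $\ln t$ — gives
$$\frac{d^{3}J}{da^{3}} = \int_{0}^{1} 3 t^{a} \log{\left(t \right)}^{3} \, dt = - \frac{18}{\left(a + 1\right)^{4}},$$
and the integrand here is exactly the target integrand, so $I = - \frac{18}{\left(a + 1\right)^{4}}$.

Setting $a = \frac{1}{2}$:
$$I = - \frac{32}{9}.$$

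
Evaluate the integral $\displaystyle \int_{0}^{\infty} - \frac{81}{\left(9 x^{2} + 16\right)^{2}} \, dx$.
$- \frac{27 \pi}{256}$

Start from the standard arctangent integral
$$J(a) = \int_{0}^{\infty} - \frac{1}{a^{2} + x^{2}} \, dx = - \frac{\pi}{2 a}.$$

Differentiating under the integral sign with respect to $a$,
$$\frac{dJ}{da} = \int_{0}^{\infty} \frac{2 a}{\left(a^{2} + x^{2}\right)^{2}} \, dx = \frac{\pi}{2 a^{2}},$$
so $\int_{0}^{\infty} - \frac{1}{\left(a^{2} + x^{2}\right)^{2}} \, dx = - \frac{\pi}{4 a^{3}}$.

Setting $a = \frac{4}{3}$:
$$I = - \frac{27 \pi}{256}.$$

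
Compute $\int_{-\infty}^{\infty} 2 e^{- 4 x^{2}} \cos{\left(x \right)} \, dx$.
$\frac{\sqrt{\pi}}{e^{\frac{1}{16}}}$

Let $b$ denote the cosine frequency and define $I(b) = \int_{-\infty}^{\infty} 2 e^{- 4 x^{2}} \cos{\left(b x \right)} \, dx$.

Differentiating under the integral sign,
$$I'(b) = \int_{-\infty}^{\infty} - 2 x e^{- 4 x^{2}} \sin{\left(b x \right)} \, dx.$$

Integrate $\int_{-\infty}^{\infty} x \sin(b x)\, e^{- 4 x^{2}}\, dx$ by parts with $u = \sin(b x)$ and $dv = x\, e^{- 4 x^{2}}\, dx$, giving $v = - \frac{e^{- 4 x^{2}}}{8}$. The boundary term vanishes and
$$\int_{-\infty}^{\infty} x \sin(b x)\, e^{- 4 x^{2}}\, dx = \frac{b}{8} \int_{-\infty}^{\infty} \cos(b x)\, e^{- 4 x^{2}}\, dx,$$
so $I'(b) = - \frac{b}{8}\, I(b)$.

This is a separable first-order ODE; solving with the initial condition $I(0) = \int_{-\infty}^{\infty} 2 e^{- 4 x^{2}}\,dx = \sqrt{\pi}$ gives
$$I(b) = \sqrt{\pi} e^{- \frac{b^{2}}{16}}.$$

Setting $b = 1$:
$$I = \frac{\sqrt{\pi}}{e^{\frac{1}{16}}}.$$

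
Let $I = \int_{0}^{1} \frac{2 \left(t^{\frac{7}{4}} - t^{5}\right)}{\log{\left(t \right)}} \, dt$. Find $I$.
$\log{\left(\frac{121}{576} \right)}$

Consider the one-parameter family: let $I(a) = \int_{0}^{1} \frac{2 \left(- t^{5} + t^{a}\right)}{\log{\left(t \right)}} \, dt$.

Since $\dfrac{\partial}{\partial a}\,t^{a} = t^{a} \ln t$, the $\ln t$ in the denominator cancels and
$$\frac{dI}{da} = \int_{0}^{1} 2 t^{a} \, dt = 2 \left[\frac{t^{a+1}}{a+1}\right]_0^1 = \frac{2}{a + 1}.$$

Integrating with respect to $a$ gives $I(a) = \log{\left(\frac{\left(a + 1\right)^{2}}{36} \right)} + C$.

At $a = 5$ the integrand is identically $0$, so $I(5) = 0$. The closed form gives $0$, hence $C = 0$.

Setting $a = \frac{7}{4}$:
$$I = \log{\left(\frac{121}{576} \right)}.$$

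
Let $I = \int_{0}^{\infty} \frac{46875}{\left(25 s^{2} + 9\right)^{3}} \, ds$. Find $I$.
$\frac{3125 \pi}{432}$

Recall the elementary integral
$$J(a) = \int_{0}^{\infty} \frac{3}{a^{2} + s^{2}} \, ds = \frac{3 \pi}{2 a}.$$

Differentiating under the integral sign with respect to $a$,
$$\frac{dJ}{da} = \int_{0}^{\infty} - \frac{6 a}{\left(a^{2} + s^{2}\right)^{2}} \, ds = - \frac{3 \pi}{2 a^{2}},$$
so $\int_{0}^{\infty} \frac{3}{\left(a^{2} + s^{2}\right)^{2}} \, ds = \frac{3 \pi}{4 a^{3}}$.

Repeating — each differentiation of $1/(s^2+a^2)^j$ produces $-2ja/(s^2+a^2)^{j+1}$ — and dividing through by $-2ja$ at each step yields, after $2$ differentiations in total,
$$\int_{0}^{\infty} \frac{3}{\left(a^{2} + s^{2}\right)^{3}} \, ds = \frac{9 \pi}{16 a^{5}}.$$

Setting $a = \frac{3}{5}$:
$$I = \frac{3125 \pi}{432}.$$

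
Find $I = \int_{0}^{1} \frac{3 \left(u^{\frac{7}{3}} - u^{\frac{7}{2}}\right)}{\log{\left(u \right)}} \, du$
$- \log{\left(\frac{19683}{8000} \right)}$

Consider the one-parameter family: let $I(a) = \int_{0}^{1} \frac{3 \left(u^{\frac{7}{3}} - u^{a}\right)}{\log{\left(u \right)}} \, du$.

Since $\dfrac{\partial}{\partial a}\,u^{a} = u^{a} \ln u$, the $\ln u$ in the denominator cancels and
$$\frac{dI}{da} = \int_{0}^{1} -3 u^{a} \, du = -3 \left[\frac{u^{a+1}}{a+1}\right]_0^1 = - \frac{3}{a + 1}.$$

Integrating with respect to $a$ gives $I(a) = - \log{\left(\frac{27 \left(a + 1\right)^{3}}{1000} \right)} + C$.

At $a = \frac{7}{3}$ the integrand is identically $0$, so $I(\frac{7}{3}) = 0$. The closed form gives $0$, hence $C = 0$.

Setting $a = \frac{7}{2}$:
$$I = - \log{\left(\frac{19683}{8000} \right)}.$$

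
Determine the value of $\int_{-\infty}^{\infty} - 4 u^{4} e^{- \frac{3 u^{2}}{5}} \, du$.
$- \frac{25 \sqrt{15} \sqrt{\pi}}{9}$

Begin with the known integral
$$J(a) = \int_{-\infty}^{\infty} - 4 e^{- a u^{2}} \, du = - \frac{4 \sqrt{\pi}}{\sqrt{a}}.$$

Differentiating under the integral sign brings down a factor of $(-u^2)$:
$$\frac{dJ}{da} = \int_{-\infty}^{\infty} 4 u^{2} e^{- a u^{2}} \, du = \frac{2 \sqrt{\pi}}{a^{\frac{3}{2}}}.$$

Repeating twice in total — each differentiation brings down another $(-u^2)$ — gives
$$\frac{d^{2}J}{da^{2}} = \int_{-\infty}^{\infty} - 4 u^{4} e^{- a u^{2}} \, du = - \frac{3 \sqrt{\pi}}{a^{\frac{5}{2}}},$$
and the integrand here is exactly the target integrand, so $I = - \frac{3 \sqrt{\pi}}{a^{\frac{5}{2}}}$.

Setting $a = \frac{3}{5}$:
$$I = - \frac{25 \sqrt{15} \sqrt{\pi}}{9}.$$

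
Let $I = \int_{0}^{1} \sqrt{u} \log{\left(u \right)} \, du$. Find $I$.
$- \frac{4}{9}$

Begin with the known integral
$$J(a) = \int_{0}^{1} u^{a} \, du = \frac{1}{a + 1}.$$

Differentiating under the integral sign brings down a factor of $\ln u$:
$$\frac{dJ}{da} = \int_{0}^{1} u^{a} \log{\left(u \right)} \, du = - \frac{1}{\left(a + 1\right)^{2}}.$$

The integral on the left is $I$, so $I = - \frac{1}{\left(a + 1\right)^{2}}$.

Setting $a = \frac{1}{2}$:
$$I = - \frac{4}{9}.$$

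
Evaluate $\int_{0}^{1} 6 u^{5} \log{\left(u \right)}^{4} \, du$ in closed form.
$\frac{1}{54}$

Begin with the known integral
$$J(a) = \int_{0}^{1} 6 u^{a} \, du = \frac{6}{a + 1}.$$

Differentiating under the integral sign brings down a factor of $\ln u$:
$$\frac{dJ}{da} = \int_{0}^{1} 6 u^{a} \log{\left(u \right)} \, du = - \frac{6}{\left(a + 1\right)^{2}}.$$

Repeating $4$ times in total — each differentiation brings down another $\ln u$ — gives
$$\frac{d^{4}J}{da^{4}} = \int_{0}^{1} 6 u^{a} \log{\left(u \right)}^{4} \, du = \frac{144}{\left(a + 1\right)^{5}},$$
and the integrand here is exactly the target integrand, so $I = \frac{144}{\left(a + 1\right)^{5}}$.

Setting $a = 5$:
$$I = \frac{1}{54}.$$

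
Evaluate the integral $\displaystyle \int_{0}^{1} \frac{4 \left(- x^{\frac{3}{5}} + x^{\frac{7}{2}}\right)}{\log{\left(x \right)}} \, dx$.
$- \log{\left(\frac{65536}{4100625} \right)}$

Introduce a parameter $a$ in the exponent: let $I(a) = \int_{0}^{1} \frac{4 \left(x^{\frac{7}{2}} - x^{a}\right)}{\log{\left(x \right)}} \, dx$.

Since $\dfrac{\partial}{\partial a}\,x^{a} = x^{a} \ln x$, the $\ln x$ in the denominator cancels and
$$\frac{dI}{da} = \int_{0}^{1} -4 x^{a} \, dx = -4 \left[\frac{x^{a+1}}{a+1}\right]_0^1 = - \frac{4}{a + 1}.$$

Integrating with respect to $a$ gives $I(a) = - \log{\left(\frac{16 \left(a + 1\right)^{4}}{6561} \right)} + C$.

At $a = \frac{7}{2}$ the integrand is identically $0$, so $I(\frac{7}{2}) = 0$. The closed form gives $0$, hence $C = 0$.

Setting $a = \frac{3}{5}$:
$$I = - \log{\left(\frac{65536}{4100625} \right)}.$$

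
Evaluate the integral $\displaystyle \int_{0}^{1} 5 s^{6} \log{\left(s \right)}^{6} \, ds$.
$\frac{3600}{823543}$

Start from the elementary integral
$$J(a) = \int_{0}^{1} 5 s^{a} \, ds = \frac{5}{a + 1}.$$

Differentiating under the integral sign brings down a factor of $\ln s$:
$$\frac{dJ}{da} = \int_{0}^{1} 5 s^{a} \log{\left(s \right)} \, ds = - \frac{5}{\left(a + 1\right)^{2}}.$$

Repeating $6$ times in total — each differentiation brings down another $\ln s$ — gives
$$\frac{d^{6}J}{da^{6}} = \int_{0}^{1} 5 s^{a} \log{\left(s \right)}^{6} \, ds = \frac{3600}{\left(a + 1\right)^{7}},$$
and the integrand here is exactly the target integrand, so $I = \frac{3600}{\left(a + 1\right)^{7}}$.

Setting $a = 6$:
$$I = \frac{3600}{823543}.$$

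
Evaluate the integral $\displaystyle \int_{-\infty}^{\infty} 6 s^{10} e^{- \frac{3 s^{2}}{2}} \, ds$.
$\frac{70 \sqrt{6} \sqrt{\pi}}{9}$

Start from the elementary integral
$$J(a) = \int_{-\infty}^{\infty} 6 e^{- a s^{2}} \, ds = \frac{6 \sqrt{\pi}}{\sqrt{a}}.$$

Differentiating under the integral sign brings down a factor of $(-s^2)$:
$$\frac{dJ}{da} = \int_{-\infty}^{\infty} - 6 s^{2} e^{- a s^{2}} \, ds = - \frac{3 \sqrt{\pi}}{a^{\frac{3}{2}}}.$$

Repeating $5$ times in total — each differentiation brings down another $(-s^2)$ — gives
$$\frac{d^{5}J}{da^{5}} = \int_{-\infty}^{\infty} - 6 s^{10} e^{- a s^{2}} \, ds = - \frac{2835 \sqrt{\pi}}{16 a^{\frac{11}{2}}},$$
and the integrand here is $(-1)^{5}$ times the target integrand, so $I = (-1)^{5}\,\frac{d^{5}J}{da^{5}} = \frac{2835 \sqrt{\pi}}{16 a^{\frac{11}{2}}}$.

Setting $a = \frac{3}{2}$:
$$I = \frac{70 \sqrt{6} \sqrt{\pi}}{9}.$$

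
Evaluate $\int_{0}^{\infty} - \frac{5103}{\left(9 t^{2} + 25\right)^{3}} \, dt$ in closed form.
$- \frac{5103 \pi}{50000}$

Begin with the known result
$$J(a) = \int_{0}^{\infty} - \frac{7}{a^{2} + t^{2}} \, dt = - \frac{7 \pi}{2 a}.$$

Differentiating under the integral sign with respect to $a$,
$$\frac{dJ}{da} = \int_{0}^{\infty} \frac{14 a}{\left(a^{2} + t^{2}\right)^{2}} \, dt = \frac{7 \pi}{2 a^{2}},$$
so $\int_{0}^{\infty} - \frac{7}{\left(a^{2} + t^{2}\right)^{2}} \, dt = - \frac{7 \pi}{4 a^{3}}$.

Repeating — each differentiation of $1/(t^2+a^2)^j$ produces $-2ja/(t^2+a^2)^{j+1}$ — and dividing through by $-2ja$ at each step yields, after $2$ differentiations in total,
$$\int_{0}^{\infty} - \frac{7}{\left(a^{2} + t^{2}\right)^{3}} \, dt = - \frac{21 \pi}{16 a^{5}}.$$

Setting $a = \frac{5}{3}$:
$$I = - \frac{5103 \pi}{50000}.$$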